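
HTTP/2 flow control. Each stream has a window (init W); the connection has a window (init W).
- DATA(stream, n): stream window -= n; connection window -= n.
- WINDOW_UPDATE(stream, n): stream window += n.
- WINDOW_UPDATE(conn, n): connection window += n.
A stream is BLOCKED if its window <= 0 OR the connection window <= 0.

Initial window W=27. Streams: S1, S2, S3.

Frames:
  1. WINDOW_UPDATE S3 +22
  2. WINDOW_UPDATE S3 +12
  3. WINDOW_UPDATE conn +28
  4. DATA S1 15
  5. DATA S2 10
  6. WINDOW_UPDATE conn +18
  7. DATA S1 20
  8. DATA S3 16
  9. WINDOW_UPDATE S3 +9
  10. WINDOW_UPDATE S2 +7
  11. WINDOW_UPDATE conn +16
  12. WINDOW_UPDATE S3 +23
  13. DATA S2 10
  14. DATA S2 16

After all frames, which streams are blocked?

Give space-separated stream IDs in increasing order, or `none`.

Op 1: conn=27 S1=27 S2=27 S3=49 blocked=[]
Op 2: conn=27 S1=27 S2=27 S3=61 blocked=[]
Op 3: conn=55 S1=27 S2=27 S3=61 blocked=[]
Op 4: conn=40 S1=12 S2=27 S3=61 blocked=[]
Op 5: conn=30 S1=12 S2=17 S3=61 blocked=[]
Op 6: conn=48 S1=12 S2=17 S3=61 blocked=[]
Op 7: conn=28 S1=-8 S2=17 S3=61 blocked=[1]
Op 8: conn=12 S1=-8 S2=17 S3=45 blocked=[1]
Op 9: conn=12 S1=-8 S2=17 S3=54 blocked=[1]
Op 10: conn=12 S1=-8 S2=24 S3=54 blocked=[1]
Op 11: conn=28 S1=-8 S2=24 S3=54 blocked=[1]
Op 12: conn=28 S1=-8 S2=24 S3=77 blocked=[1]
Op 13: conn=18 S1=-8 S2=14 S3=77 blocked=[1]
Op 14: conn=2 S1=-8 S2=-2 S3=77 blocked=[1, 2]

Answer: S1 S2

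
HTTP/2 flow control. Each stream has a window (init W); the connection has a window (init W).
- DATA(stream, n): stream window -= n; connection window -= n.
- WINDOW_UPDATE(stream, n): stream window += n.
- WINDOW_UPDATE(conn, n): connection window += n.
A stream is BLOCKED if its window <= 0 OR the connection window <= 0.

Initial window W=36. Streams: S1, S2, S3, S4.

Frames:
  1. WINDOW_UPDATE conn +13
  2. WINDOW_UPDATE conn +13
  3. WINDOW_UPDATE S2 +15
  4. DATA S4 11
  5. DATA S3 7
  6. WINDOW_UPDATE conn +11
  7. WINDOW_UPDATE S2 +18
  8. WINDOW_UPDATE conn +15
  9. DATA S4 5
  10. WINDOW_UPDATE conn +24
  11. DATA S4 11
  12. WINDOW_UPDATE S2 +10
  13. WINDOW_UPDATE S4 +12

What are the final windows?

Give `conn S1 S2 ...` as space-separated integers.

Answer: 78 36 79 29 21

Derivation:
Op 1: conn=49 S1=36 S2=36 S3=36 S4=36 blocked=[]
Op 2: conn=62 S1=36 S2=36 S3=36 S4=36 blocked=[]
Op 3: conn=62 S1=36 S2=51 S3=36 S4=36 blocked=[]
Op 4: conn=51 S1=36 S2=51 S3=36 S4=25 blocked=[]
Op 5: conn=44 S1=36 S2=51 S3=29 S4=25 blocked=[]
Op 6: conn=55 S1=36 S2=51 S3=29 S4=25 blocked=[]
Op 7: conn=55 S1=36 S2=69 S3=29 S4=25 blocked=[]
Op 8: conn=70 S1=36 S2=69 S3=29 S4=25 blocked=[]
Op 9: conn=65 S1=36 S2=69 S3=29 S4=20 blocked=[]
Op 10: conn=89 S1=36 S2=69 S3=29 S4=20 blocked=[]
Op 11: conn=78 S1=36 S2=69 S3=29 S4=9 blocked=[]
Op 12: conn=78 S1=36 S2=79 S3=29 S4=9 blocked=[]
Op 13: conn=78 S1=36 S2=79 S3=29 S4=21 blocked=[]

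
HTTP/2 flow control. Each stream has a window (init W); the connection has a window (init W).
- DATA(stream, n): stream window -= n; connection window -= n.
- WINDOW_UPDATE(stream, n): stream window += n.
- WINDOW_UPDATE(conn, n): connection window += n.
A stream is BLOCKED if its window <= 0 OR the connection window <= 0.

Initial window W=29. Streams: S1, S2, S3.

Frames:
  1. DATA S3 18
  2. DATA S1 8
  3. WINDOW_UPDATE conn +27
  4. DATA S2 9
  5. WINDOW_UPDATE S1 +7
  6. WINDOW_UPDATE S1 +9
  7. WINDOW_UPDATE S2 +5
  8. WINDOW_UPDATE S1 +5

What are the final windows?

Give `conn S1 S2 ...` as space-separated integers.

Op 1: conn=11 S1=29 S2=29 S3=11 blocked=[]
Op 2: conn=3 S1=21 S2=29 S3=11 blocked=[]
Op 3: conn=30 S1=21 S2=29 S3=11 blocked=[]
Op 4: conn=21 S1=21 S2=20 S3=11 blocked=[]
Op 5: conn=21 S1=28 S2=20 S3=11 blocked=[]
Op 6: conn=21 S1=37 S2=20 S3=11 blocked=[]
Op 7: conn=21 S1=37 S2=25 S3=11 blocked=[]
Op 8: conn=21 S1=42 S2=25 S3=11 blocked=[]

Answer: 21 42 25 11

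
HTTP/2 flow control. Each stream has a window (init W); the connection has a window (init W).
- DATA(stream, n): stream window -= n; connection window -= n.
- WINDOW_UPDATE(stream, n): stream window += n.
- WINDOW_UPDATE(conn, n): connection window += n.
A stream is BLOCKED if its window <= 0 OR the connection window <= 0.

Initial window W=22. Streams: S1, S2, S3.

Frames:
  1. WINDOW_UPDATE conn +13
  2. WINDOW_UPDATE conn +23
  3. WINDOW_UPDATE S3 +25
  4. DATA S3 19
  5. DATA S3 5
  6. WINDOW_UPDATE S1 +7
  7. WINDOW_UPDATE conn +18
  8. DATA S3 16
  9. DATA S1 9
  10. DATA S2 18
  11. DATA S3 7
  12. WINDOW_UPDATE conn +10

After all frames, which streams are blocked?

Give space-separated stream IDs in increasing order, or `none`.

Answer: S3

Derivation:
Op 1: conn=35 S1=22 S2=22 S3=22 blocked=[]
Op 2: conn=58 S1=22 S2=22 S3=22 blocked=[]
Op 3: conn=58 S1=22 S2=22 S3=47 blocked=[]
Op 4: conn=39 S1=22 S2=22 S3=28 blocked=[]
Op 5: conn=34 S1=22 S2=22 S3=23 blocked=[]
Op 6: conn=34 S1=29 S2=22 S3=23 blocked=[]
Op 7: conn=52 S1=29 S2=22 S3=23 blocked=[]
Op 8: conn=36 S1=29 S2=22 S3=7 blocked=[]
Op 9: conn=27 S1=20 S2=22 S3=7 blocked=[]
Op 10: conn=9 S1=20 S2=4 S3=7 blocked=[]
Op 11: conn=2 S1=20 S2=4 S3=0 blocked=[3]
Op 12: conn=12 S1=20 S2=4 S3=0 blocked=[3]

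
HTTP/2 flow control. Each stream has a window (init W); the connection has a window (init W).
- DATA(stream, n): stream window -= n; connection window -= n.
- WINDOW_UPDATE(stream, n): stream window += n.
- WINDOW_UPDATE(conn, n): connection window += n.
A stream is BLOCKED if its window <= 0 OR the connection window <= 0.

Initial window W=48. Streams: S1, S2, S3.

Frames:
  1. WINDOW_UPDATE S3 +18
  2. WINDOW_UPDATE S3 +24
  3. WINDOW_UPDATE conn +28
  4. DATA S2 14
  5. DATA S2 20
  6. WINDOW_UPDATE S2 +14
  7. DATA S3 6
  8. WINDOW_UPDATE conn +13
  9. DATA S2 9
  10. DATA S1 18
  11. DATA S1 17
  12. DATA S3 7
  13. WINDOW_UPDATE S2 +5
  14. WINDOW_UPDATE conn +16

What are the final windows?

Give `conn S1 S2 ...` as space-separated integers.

Op 1: conn=48 S1=48 S2=48 S3=66 blocked=[]
Op 2: conn=48 S1=48 S2=48 S3=90 blocked=[]
Op 3: conn=76 S1=48 S2=48 S3=90 blocked=[]
Op 4: conn=62 S1=48 S2=34 S3=90 blocked=[]
Op 5: conn=42 S1=48 S2=14 S3=90 blocked=[]
Op 6: conn=42 S1=48 S2=28 S3=90 blocked=[]
Op 7: conn=36 S1=48 S2=28 S3=84 blocked=[]
Op 8: conn=49 S1=48 S2=28 S3=84 blocked=[]
Op 9: conn=40 S1=48 S2=19 S3=84 blocked=[]
Op 10: conn=22 S1=30 S2=19 S3=84 blocked=[]
Op 11: conn=5 S1=13 S2=19 S3=84 blocked=[]
Op 12: conn=-2 S1=13 S2=19 S3=77 blocked=[1, 2, 3]
Op 13: conn=-2 S1=13 S2=24 S3=77 blocked=[1, 2, 3]
Op 14: conn=14 S1=13 S2=24 S3=77 blocked=[]

Answer: 14 13 24 77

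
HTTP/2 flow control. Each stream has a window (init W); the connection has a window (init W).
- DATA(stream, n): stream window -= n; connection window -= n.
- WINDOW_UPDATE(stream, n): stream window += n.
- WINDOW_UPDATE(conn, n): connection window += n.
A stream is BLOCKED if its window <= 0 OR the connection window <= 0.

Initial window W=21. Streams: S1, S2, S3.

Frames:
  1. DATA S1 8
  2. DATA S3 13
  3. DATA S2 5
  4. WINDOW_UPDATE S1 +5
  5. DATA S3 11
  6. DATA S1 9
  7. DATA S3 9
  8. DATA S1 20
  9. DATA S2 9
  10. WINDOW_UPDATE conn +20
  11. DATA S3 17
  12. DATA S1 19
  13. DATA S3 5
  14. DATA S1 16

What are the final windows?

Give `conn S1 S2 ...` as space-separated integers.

Op 1: conn=13 S1=13 S2=21 S3=21 blocked=[]
Op 2: conn=0 S1=13 S2=21 S3=8 blocked=[1, 2, 3]
Op 3: conn=-5 S1=13 S2=16 S3=8 blocked=[1, 2, 3]
Op 4: conn=-5 S1=18 S2=16 S3=8 blocked=[1, 2, 3]
Op 5: conn=-16 S1=18 S2=16 S3=-3 blocked=[1, 2, 3]
Op 6: conn=-25 S1=9 S2=16 S3=-3 blocked=[1, 2, 3]
Op 7: conn=-34 S1=9 S2=16 S3=-12 blocked=[1, 2, 3]
Op 8: conn=-54 S1=-11 S2=16 S3=-12 blocked=[1, 2, 3]
Op 9: conn=-63 S1=-11 S2=7 S3=-12 blocked=[1, 2, 3]
Op 10: conn=-43 S1=-11 S2=7 S3=-12 blocked=[1, 2, 3]
Op 11: conn=-60 S1=-11 S2=7 S3=-29 blocked=[1, 2, 3]
Op 12: conn=-79 S1=-30 S2=7 S3=-29 blocked=[1, 2, 3]
Op 13: conn=-84 S1=-30 S2=7 S3=-34 blocked=[1, 2, 3]
Op 14: conn=-100 S1=-46 S2=7 S3=-34 blocked=[1, 2, 3]

Answer: -100 -46 7 -34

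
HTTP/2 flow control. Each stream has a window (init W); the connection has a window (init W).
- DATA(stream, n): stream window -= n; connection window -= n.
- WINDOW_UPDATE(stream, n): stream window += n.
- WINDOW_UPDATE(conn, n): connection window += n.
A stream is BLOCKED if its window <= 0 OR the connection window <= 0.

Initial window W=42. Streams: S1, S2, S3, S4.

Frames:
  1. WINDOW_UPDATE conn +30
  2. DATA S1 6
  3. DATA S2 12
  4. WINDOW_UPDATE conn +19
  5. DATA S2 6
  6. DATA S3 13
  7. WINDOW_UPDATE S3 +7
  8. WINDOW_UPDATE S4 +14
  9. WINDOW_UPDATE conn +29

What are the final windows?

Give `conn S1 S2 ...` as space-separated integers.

Answer: 83 36 24 36 56

Derivation:
Op 1: conn=72 S1=42 S2=42 S3=42 S4=42 blocked=[]
Op 2: conn=66 S1=36 S2=42 S3=42 S4=42 blocked=[]
Op 3: conn=54 S1=36 S2=30 S3=42 S4=42 blocked=[]
Op 4: conn=73 S1=36 S2=30 S3=42 S4=42 blocked=[]
Op 5: conn=67 S1=36 S2=24 S3=42 S4=42 blocked=[]
Op 6: conn=54 S1=36 S2=24 S3=29 S4=42 blocked=[]
Op 7: conn=54 S1=36 S2=24 S3=36 S4=42 blocked=[]
Op 8: conn=54 S1=36 S2=24 S3=36 S4=56 blocked=[]
Op 9: conn=83 S1=36 S2=24 S3=36 S4=56 blocked=[]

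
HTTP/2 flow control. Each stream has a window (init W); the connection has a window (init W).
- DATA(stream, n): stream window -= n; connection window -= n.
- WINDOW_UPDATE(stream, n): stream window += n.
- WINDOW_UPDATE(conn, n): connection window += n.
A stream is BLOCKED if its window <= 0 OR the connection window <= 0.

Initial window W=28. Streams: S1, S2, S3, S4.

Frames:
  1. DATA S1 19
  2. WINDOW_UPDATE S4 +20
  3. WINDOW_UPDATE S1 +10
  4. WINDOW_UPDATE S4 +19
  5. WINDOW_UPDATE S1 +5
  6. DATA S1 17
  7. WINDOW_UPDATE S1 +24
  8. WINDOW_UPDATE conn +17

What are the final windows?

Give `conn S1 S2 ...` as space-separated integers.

Op 1: conn=9 S1=9 S2=28 S3=28 S4=28 blocked=[]
Op 2: conn=9 S1=9 S2=28 S3=28 S4=48 blocked=[]
Op 3: conn=9 S1=19 S2=28 S3=28 S4=48 blocked=[]
Op 4: conn=9 S1=19 S2=28 S3=28 S4=67 blocked=[]
Op 5: conn=9 S1=24 S2=28 S3=28 S4=67 blocked=[]
Op 6: conn=-8 S1=7 S2=28 S3=28 S4=67 blocked=[1, 2, 3, 4]
Op 7: conn=-8 S1=31 S2=28 S3=28 S4=67 blocked=[1, 2, 3, 4]
Op 8: conn=9 S1=31 S2=28 S3=28 S4=67 blocked=[]

Answer: 9 31 28 28 67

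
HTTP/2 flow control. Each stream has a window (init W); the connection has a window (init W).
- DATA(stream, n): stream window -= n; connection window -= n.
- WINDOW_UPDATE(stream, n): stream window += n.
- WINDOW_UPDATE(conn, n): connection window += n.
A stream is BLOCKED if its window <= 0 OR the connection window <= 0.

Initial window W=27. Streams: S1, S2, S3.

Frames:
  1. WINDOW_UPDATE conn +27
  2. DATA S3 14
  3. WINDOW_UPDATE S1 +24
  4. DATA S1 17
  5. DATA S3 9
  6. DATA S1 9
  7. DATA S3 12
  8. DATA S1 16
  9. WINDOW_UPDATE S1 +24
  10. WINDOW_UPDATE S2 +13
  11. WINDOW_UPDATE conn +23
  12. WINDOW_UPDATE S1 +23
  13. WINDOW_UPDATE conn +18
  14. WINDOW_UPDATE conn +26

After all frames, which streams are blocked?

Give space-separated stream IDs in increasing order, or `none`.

Op 1: conn=54 S1=27 S2=27 S3=27 blocked=[]
Op 2: conn=40 S1=27 S2=27 S3=13 blocked=[]
Op 3: conn=40 S1=51 S2=27 S3=13 blocked=[]
Op 4: conn=23 S1=34 S2=27 S3=13 blocked=[]
Op 5: conn=14 S1=34 S2=27 S3=4 blocked=[]
Op 6: conn=5 S1=25 S2=27 S3=4 blocked=[]
Op 7: conn=-7 S1=25 S2=27 S3=-8 blocked=[1, 2, 3]
Op 8: conn=-23 S1=9 S2=27 S3=-8 blocked=[1, 2, 3]
Op 9: conn=-23 S1=33 S2=27 S3=-8 blocked=[1, 2, 3]
Op 10: conn=-23 S1=33 S2=40 S3=-8 blocked=[1, 2, 3]
Op 11: conn=0 S1=33 S2=40 S3=-8 blocked=[1, 2, 3]
Op 12: conn=0 S1=56 S2=40 S3=-8 blocked=[1, 2, 3]
Op 13: conn=18 S1=56 S2=40 S3=-8 blocked=[3]
Op 14: conn=44 S1=56 S2=40 S3=-8 blocked=[3]

Answer: S3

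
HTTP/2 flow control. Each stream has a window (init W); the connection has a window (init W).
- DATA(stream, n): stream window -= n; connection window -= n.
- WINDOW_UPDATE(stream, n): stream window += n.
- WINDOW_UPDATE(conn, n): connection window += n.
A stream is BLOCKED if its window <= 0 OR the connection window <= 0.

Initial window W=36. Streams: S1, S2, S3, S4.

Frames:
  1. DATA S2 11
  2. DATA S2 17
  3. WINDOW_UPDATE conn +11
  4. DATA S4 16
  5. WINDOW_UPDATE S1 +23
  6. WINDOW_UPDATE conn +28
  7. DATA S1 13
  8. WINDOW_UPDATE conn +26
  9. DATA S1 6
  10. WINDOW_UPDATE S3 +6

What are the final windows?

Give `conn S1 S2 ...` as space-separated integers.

Op 1: conn=25 S1=36 S2=25 S3=36 S4=36 blocked=[]
Op 2: conn=8 S1=36 S2=8 S3=36 S4=36 blocked=[]
Op 3: conn=19 S1=36 S2=8 S3=36 S4=36 blocked=[]
Op 4: conn=3 S1=36 S2=8 S3=36 S4=20 blocked=[]
Op 5: conn=3 S1=59 S2=8 S3=36 S4=20 blocked=[]
Op 6: conn=31 S1=59 S2=8 S3=36 S4=20 blocked=[]
Op 7: conn=18 S1=46 S2=8 S3=36 S4=20 blocked=[]
Op 8: conn=44 S1=46 S2=8 S3=36 S4=20 blocked=[]
Op 9: conn=38 S1=40 S2=8 S3=36 S4=20 blocked=[]
Op 10: conn=38 S1=40 S2=8 S3=42 S4=20 blocked=[]

Answer: 38 40 8 42 20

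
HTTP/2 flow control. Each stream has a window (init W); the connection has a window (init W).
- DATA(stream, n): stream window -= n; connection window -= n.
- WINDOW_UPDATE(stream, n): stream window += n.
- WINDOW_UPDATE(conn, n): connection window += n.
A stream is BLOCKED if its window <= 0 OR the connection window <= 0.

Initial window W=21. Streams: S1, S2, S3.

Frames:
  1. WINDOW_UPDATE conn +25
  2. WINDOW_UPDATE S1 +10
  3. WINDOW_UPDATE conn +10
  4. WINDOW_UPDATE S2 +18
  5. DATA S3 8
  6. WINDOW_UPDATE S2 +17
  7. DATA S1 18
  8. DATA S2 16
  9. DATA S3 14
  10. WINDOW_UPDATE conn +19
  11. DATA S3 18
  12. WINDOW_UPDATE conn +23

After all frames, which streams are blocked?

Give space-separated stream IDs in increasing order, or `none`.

Op 1: conn=46 S1=21 S2=21 S3=21 blocked=[]
Op 2: conn=46 S1=31 S2=21 S3=21 blocked=[]
Op 3: conn=56 S1=31 S2=21 S3=21 blocked=[]
Op 4: conn=56 S1=31 S2=39 S3=21 blocked=[]
Op 5: conn=48 S1=31 S2=39 S3=13 blocked=[]
Op 6: conn=48 S1=31 S2=56 S3=13 blocked=[]
Op 7: conn=30 S1=13 S2=56 S3=13 blocked=[]
Op 8: conn=14 S1=13 S2=40 S3=13 blocked=[]
Op 9: conn=0 S1=13 S2=40 S3=-1 blocked=[1, 2, 3]
Op 10: conn=19 S1=13 S2=40 S3=-1 blocked=[3]
Op 11: conn=1 S1=13 S2=40 S3=-19 blocked=[3]
Op 12: conn=24 S1=13 S2=40 S3=-19 blocked=[3]

Answer: S3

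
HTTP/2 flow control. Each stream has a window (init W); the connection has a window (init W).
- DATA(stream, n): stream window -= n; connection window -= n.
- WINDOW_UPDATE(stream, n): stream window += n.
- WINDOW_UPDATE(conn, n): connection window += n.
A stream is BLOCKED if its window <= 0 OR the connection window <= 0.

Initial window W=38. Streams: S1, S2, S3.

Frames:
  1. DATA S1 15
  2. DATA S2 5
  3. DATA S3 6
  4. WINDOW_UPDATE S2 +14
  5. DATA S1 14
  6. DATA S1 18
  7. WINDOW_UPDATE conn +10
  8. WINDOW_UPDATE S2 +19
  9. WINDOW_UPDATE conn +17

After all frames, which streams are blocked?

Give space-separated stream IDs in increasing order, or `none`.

Op 1: conn=23 S1=23 S2=38 S3=38 blocked=[]
Op 2: conn=18 S1=23 S2=33 S3=38 blocked=[]
Op 3: conn=12 S1=23 S2=33 S3=32 blocked=[]
Op 4: conn=12 S1=23 S2=47 S3=32 blocked=[]
Op 5: conn=-2 S1=9 S2=47 S3=32 blocked=[1, 2, 3]
Op 6: conn=-20 S1=-9 S2=47 S3=32 blocked=[1, 2, 3]
Op 7: conn=-10 S1=-9 S2=47 S3=32 blocked=[1, 2, 3]
Op 8: conn=-10 S1=-9 S2=66 S3=32 blocked=[1, 2, 3]
Op 9: conn=7 S1=-9 S2=66 S3=32 blocked=[1]

Answer: S1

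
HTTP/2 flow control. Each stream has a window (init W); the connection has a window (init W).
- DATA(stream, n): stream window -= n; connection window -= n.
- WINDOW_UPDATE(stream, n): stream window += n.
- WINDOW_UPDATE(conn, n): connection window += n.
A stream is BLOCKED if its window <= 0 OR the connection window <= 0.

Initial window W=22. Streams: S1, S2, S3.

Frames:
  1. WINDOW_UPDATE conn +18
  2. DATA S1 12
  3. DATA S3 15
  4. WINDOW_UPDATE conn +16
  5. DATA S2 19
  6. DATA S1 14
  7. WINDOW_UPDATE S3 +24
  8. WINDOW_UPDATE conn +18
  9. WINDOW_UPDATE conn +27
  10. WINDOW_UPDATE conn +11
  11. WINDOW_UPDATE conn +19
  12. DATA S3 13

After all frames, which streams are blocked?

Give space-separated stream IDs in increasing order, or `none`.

Op 1: conn=40 S1=22 S2=22 S3=22 blocked=[]
Op 2: conn=28 S1=10 S2=22 S3=22 blocked=[]
Op 3: conn=13 S1=10 S2=22 S3=7 blocked=[]
Op 4: conn=29 S1=10 S2=22 S3=7 blocked=[]
Op 5: conn=10 S1=10 S2=3 S3=7 blocked=[]
Op 6: conn=-4 S1=-4 S2=3 S3=7 blocked=[1, 2, 3]
Op 7: conn=-4 S1=-4 S2=3 S3=31 blocked=[1, 2, 3]
Op 8: conn=14 S1=-4 S2=3 S3=31 blocked=[1]
Op 9: conn=41 S1=-4 S2=3 S3=31 blocked=[1]
Op 10: conn=52 S1=-4 S2=3 S3=31 blocked=[1]
Op 11: conn=71 S1=-4 S2=3 S3=31 blocked=[1]
Op 12: conn=58 S1=-4 S2=3 S3=18 blocked=[1]

Answer: S1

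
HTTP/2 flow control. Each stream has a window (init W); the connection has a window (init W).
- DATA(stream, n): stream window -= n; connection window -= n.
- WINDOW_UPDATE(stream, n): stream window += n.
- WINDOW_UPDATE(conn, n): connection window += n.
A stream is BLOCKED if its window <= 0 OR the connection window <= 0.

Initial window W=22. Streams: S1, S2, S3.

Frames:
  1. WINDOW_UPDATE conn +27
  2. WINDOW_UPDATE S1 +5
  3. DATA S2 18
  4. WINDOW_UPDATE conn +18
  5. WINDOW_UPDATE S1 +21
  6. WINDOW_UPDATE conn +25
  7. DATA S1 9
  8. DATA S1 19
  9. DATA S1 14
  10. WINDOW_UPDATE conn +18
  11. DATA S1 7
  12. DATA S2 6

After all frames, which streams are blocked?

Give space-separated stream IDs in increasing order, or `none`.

Answer: S1 S2

Derivation:
Op 1: conn=49 S1=22 S2=22 S3=22 blocked=[]
Op 2: conn=49 S1=27 S2=22 S3=22 blocked=[]
Op 3: conn=31 S1=27 S2=4 S3=22 blocked=[]
Op 4: conn=49 S1=27 S2=4 S3=22 blocked=[]
Op 5: conn=49 S1=48 S2=4 S3=22 blocked=[]
Op 6: conn=74 S1=48 S2=4 S3=22 blocked=[]
Op 7: conn=65 S1=39 S2=4 S3=22 blocked=[]
Op 8: conn=46 S1=20 S2=4 S3=22 blocked=[]
Op 9: conn=32 S1=6 S2=4 S3=22 blocked=[]
Op 10: conn=50 S1=6 S2=4 S3=22 blocked=[]
Op 11: conn=43 S1=-1 S2=4 S3=22 blocked=[1]
Op 12: conn=37 S1=-1 S2=-2 S3=22 blocked=[1, 2]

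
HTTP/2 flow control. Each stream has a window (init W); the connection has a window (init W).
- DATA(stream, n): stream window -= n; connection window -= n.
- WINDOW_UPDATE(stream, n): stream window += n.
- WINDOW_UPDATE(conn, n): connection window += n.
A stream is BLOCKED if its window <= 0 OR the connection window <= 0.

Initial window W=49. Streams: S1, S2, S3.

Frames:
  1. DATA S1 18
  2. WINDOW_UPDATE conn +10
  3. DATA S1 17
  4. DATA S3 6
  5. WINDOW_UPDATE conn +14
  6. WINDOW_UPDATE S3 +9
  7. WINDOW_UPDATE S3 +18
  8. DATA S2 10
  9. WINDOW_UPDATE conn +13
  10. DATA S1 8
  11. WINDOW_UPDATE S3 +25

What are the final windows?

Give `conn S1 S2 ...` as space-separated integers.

Op 1: conn=31 S1=31 S2=49 S3=49 blocked=[]
Op 2: conn=41 S1=31 S2=49 S3=49 blocked=[]
Op 3: conn=24 S1=14 S2=49 S3=49 blocked=[]
Op 4: conn=18 S1=14 S2=49 S3=43 blocked=[]
Op 5: conn=32 S1=14 S2=49 S3=43 blocked=[]
Op 6: conn=32 S1=14 S2=49 S3=52 blocked=[]
Op 7: conn=32 S1=14 S2=49 S3=70 blocked=[]
Op 8: conn=22 S1=14 S2=39 S3=70 blocked=[]
Op 9: conn=35 S1=14 S2=39 S3=70 blocked=[]
Op 10: conn=27 S1=6 S2=39 S3=70 blocked=[]
Op 11: conn=27 S1=6 S2=39 S3=95 blocked=[]

Answer: 27 6 39 95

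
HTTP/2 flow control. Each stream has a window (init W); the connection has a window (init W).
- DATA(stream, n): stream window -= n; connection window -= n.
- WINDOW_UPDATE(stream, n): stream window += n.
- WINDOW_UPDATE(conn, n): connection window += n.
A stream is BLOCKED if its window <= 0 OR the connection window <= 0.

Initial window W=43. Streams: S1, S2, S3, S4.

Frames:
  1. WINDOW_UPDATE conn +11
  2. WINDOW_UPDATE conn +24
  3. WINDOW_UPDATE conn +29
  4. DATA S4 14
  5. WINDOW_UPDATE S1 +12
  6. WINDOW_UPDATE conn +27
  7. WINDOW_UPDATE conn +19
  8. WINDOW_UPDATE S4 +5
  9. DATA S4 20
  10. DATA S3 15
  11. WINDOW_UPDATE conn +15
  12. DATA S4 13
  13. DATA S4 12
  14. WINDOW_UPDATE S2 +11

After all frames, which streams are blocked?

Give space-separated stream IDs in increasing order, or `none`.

Op 1: conn=54 S1=43 S2=43 S3=43 S4=43 blocked=[]
Op 2: conn=78 S1=43 S2=43 S3=43 S4=43 blocked=[]
Op 3: conn=107 S1=43 S2=43 S3=43 S4=43 blocked=[]
Op 4: conn=93 S1=43 S2=43 S3=43 S4=29 blocked=[]
Op 5: conn=93 S1=55 S2=43 S3=43 S4=29 blocked=[]
Op 6: conn=120 S1=55 S2=43 S3=43 S4=29 blocked=[]
Op 7: conn=139 S1=55 S2=43 S3=43 S4=29 blocked=[]
Op 8: conn=139 S1=55 S2=43 S3=43 S4=34 blocked=[]
Op 9: conn=119 S1=55 S2=43 S3=43 S4=14 blocked=[]
Op 10: conn=104 S1=55 S2=43 S3=28 S4=14 blocked=[]
Op 11: conn=119 S1=55 S2=43 S3=28 S4=14 blocked=[]
Op 12: conn=106 S1=55 S2=43 S3=28 S4=1 blocked=[]
Op 13: conn=94 S1=55 S2=43 S3=28 S4=-11 blocked=[4]
Op 14: conn=94 S1=55 S2=54 S3=28 S4=-11 blocked=[4]

Answer: S4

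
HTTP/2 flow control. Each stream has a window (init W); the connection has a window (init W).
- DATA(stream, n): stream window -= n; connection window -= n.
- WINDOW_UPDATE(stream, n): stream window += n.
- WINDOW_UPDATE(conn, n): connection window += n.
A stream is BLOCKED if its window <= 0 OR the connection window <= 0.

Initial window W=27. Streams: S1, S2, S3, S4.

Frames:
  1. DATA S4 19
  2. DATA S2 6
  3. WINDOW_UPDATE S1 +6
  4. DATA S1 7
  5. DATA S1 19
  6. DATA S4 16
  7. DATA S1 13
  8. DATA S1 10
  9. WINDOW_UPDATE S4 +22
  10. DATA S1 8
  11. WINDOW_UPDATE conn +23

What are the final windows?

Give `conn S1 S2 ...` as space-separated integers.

Op 1: conn=8 S1=27 S2=27 S3=27 S4=8 blocked=[]
Op 2: conn=2 S1=27 S2=21 S3=27 S4=8 blocked=[]
Op 3: conn=2 S1=33 S2=21 S3=27 S4=8 blocked=[]
Op 4: conn=-5 S1=26 S2=21 S3=27 S4=8 blocked=[1, 2, 3, 4]
Op 5: conn=-24 S1=7 S2=21 S3=27 S4=8 blocked=[1, 2, 3, 4]
Op 6: conn=-40 S1=7 S2=21 S3=27 S4=-8 blocked=[1, 2, 3, 4]
Op 7: conn=-53 S1=-6 S2=21 S3=27 S4=-8 blocked=[1, 2, 3, 4]
Op 8: conn=-63 S1=-16 S2=21 S3=27 S4=-8 blocked=[1, 2, 3, 4]
Op 9: conn=-63 S1=-16 S2=21 S3=27 S4=14 blocked=[1, 2, 3, 4]
Op 10: conn=-71 S1=-24 S2=21 S3=27 S4=14 blocked=[1, 2, 3, 4]
Op 11: conn=-48 S1=-24 S2=21 S3=27 S4=14 blocked=[1, 2, 3, 4]

Answer: -48 -24 21 27 14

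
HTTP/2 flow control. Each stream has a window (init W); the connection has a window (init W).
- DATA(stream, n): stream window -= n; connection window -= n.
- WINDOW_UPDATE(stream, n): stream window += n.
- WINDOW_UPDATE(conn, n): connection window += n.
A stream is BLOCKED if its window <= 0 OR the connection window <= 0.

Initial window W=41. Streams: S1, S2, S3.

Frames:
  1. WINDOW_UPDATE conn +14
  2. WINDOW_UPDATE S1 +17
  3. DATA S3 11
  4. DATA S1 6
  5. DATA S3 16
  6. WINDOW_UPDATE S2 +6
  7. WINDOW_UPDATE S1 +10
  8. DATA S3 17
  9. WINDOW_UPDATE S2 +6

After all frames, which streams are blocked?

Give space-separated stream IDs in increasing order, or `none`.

Answer: S3

Derivation:
Op 1: conn=55 S1=41 S2=41 S3=41 blocked=[]
Op 2: conn=55 S1=58 S2=41 S3=41 blocked=[]
Op 3: conn=44 S1=58 S2=41 S3=30 blocked=[]
Op 4: conn=38 S1=52 S2=41 S3=30 blocked=[]
Op 5: conn=22 S1=52 S2=41 S3=14 blocked=[]
Op 6: conn=22 S1=52 S2=47 S3=14 blocked=[]
Op 7: conn=22 S1=62 S2=47 S3=14 blocked=[]
Op 8: conn=5 S1=62 S2=47 S3=-3 blocked=[3]
Op 9: conn=5 S1=62 S2=53 S3=-3 blocked=[3]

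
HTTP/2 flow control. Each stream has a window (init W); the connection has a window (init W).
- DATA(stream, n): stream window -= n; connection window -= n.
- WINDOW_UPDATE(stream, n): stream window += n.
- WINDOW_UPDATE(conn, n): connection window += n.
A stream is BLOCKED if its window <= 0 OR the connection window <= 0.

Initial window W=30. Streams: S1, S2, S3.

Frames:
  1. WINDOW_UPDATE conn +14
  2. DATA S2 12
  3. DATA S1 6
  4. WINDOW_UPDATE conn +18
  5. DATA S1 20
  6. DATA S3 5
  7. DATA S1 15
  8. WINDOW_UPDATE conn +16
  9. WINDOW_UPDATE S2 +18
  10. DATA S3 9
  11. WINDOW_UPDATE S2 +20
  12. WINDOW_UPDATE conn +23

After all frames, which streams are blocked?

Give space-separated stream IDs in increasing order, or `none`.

Answer: S1

Derivation:
Op 1: conn=44 S1=30 S2=30 S3=30 blocked=[]
Op 2: conn=32 S1=30 S2=18 S3=30 blocked=[]
Op 3: conn=26 S1=24 S2=18 S3=30 blocked=[]
Op 4: conn=44 S1=24 S2=18 S3=30 blocked=[]
Op 5: conn=24 S1=4 S2=18 S3=30 blocked=[]
Op 6: conn=19 S1=4 S2=18 S3=25 blocked=[]
Op 7: conn=4 S1=-11 S2=18 S3=25 blocked=[1]
Op 8: conn=20 S1=-11 S2=18 S3=25 blocked=[1]
Op 9: conn=20 S1=-11 S2=36 S3=25 blocked=[1]
Op 10: conn=11 S1=-11 S2=36 S3=16 blocked=[1]
Op 11: conn=11 S1=-11 S2=56 S3=16 blocked=[1]
Op 12: conn=34 S1=-11 S2=56 S3=16 blocked=[1]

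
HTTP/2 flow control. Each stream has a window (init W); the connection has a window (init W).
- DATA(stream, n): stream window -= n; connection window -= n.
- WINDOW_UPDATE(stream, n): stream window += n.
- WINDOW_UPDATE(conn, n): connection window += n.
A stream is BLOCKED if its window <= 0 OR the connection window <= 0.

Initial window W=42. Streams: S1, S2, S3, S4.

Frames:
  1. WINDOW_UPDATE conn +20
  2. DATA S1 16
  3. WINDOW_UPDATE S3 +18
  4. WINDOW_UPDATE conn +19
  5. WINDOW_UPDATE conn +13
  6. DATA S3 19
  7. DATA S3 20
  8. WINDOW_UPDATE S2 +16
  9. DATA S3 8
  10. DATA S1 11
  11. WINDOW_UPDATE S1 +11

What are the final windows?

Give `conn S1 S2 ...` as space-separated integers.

Op 1: conn=62 S1=42 S2=42 S3=42 S4=42 blocked=[]
Op 2: conn=46 S1=26 S2=42 S3=42 S4=42 blocked=[]
Op 3: conn=46 S1=26 S2=42 S3=60 S4=42 blocked=[]
Op 4: conn=65 S1=26 S2=42 S3=60 S4=42 blocked=[]
Op 5: conn=78 S1=26 S2=42 S3=60 S4=42 blocked=[]
Op 6: conn=59 S1=26 S2=42 S3=41 S4=42 blocked=[]
Op 7: conn=39 S1=26 S2=42 S3=21 S4=42 blocked=[]
Op 8: conn=39 S1=26 S2=58 S3=21 S4=42 blocked=[]
Op 9: conn=31 S1=26 S2=58 S3=13 S4=42 blocked=[]
Op 10: conn=20 S1=15 S2=58 S3=13 S4=42 blocked=[]
Op 11: conn=20 S1=26 S2=58 S3=13 S4=42 blocked=[]

Answer: 20 26 58 13 42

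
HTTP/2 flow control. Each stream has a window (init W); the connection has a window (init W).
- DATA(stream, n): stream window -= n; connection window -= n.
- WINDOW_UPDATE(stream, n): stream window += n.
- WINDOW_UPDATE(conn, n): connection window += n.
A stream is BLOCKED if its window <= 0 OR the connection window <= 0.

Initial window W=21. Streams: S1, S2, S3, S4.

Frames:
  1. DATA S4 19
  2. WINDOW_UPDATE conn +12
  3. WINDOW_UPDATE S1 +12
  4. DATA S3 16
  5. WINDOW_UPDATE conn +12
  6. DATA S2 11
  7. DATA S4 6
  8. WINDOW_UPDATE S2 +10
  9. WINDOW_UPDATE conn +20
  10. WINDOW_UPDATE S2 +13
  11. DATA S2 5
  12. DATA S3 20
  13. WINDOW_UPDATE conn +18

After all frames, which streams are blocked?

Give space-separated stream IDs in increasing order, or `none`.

Op 1: conn=2 S1=21 S2=21 S3=21 S4=2 blocked=[]
Op 2: conn=14 S1=21 S2=21 S3=21 S4=2 blocked=[]
Op 3: conn=14 S1=33 S2=21 S3=21 S4=2 blocked=[]
Op 4: conn=-2 S1=33 S2=21 S3=5 S4=2 blocked=[1, 2, 3, 4]
Op 5: conn=10 S1=33 S2=21 S3=5 S4=2 blocked=[]
Op 6: conn=-1 S1=33 S2=10 S3=5 S4=2 blocked=[1, 2, 3, 4]
Op 7: conn=-7 S1=33 S2=10 S3=5 S4=-4 blocked=[1, 2, 3, 4]
Op 8: conn=-7 S1=33 S2=20 S3=5 S4=-4 blocked=[1, 2, 3, 4]
Op 9: conn=13 S1=33 S2=20 S3=5 S4=-4 blocked=[4]
Op 10: conn=13 S1=33 S2=33 S3=5 S4=-4 blocked=[4]
Op 11: conn=8 S1=33 S2=28 S3=5 S4=-4 blocked=[4]
Op 12: conn=-12 S1=33 S2=28 S3=-15 S4=-4 blocked=[1, 2, 3, 4]
Op 13: conn=6 S1=33 S2=28 S3=-15 S4=-4 blocked=[3, 4]

Answer: S3 S4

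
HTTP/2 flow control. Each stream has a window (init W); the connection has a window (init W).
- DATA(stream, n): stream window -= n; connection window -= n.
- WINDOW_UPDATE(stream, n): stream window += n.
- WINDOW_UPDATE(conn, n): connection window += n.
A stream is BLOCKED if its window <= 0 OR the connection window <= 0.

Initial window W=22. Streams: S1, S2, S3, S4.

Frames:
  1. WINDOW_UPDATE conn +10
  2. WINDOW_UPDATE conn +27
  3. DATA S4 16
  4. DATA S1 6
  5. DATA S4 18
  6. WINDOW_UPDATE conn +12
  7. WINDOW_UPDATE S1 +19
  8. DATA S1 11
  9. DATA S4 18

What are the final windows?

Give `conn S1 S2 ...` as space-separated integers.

Op 1: conn=32 S1=22 S2=22 S3=22 S4=22 blocked=[]
Op 2: conn=59 S1=22 S2=22 S3=22 S4=22 blocked=[]
Op 3: conn=43 S1=22 S2=22 S3=22 S4=6 blocked=[]
Op 4: conn=37 S1=16 S2=22 S3=22 S4=6 blocked=[]
Op 5: conn=19 S1=16 S2=22 S3=22 S4=-12 blocked=[4]
Op 6: conn=31 S1=16 S2=22 S3=22 S4=-12 blocked=[4]
Op 7: conn=31 S1=35 S2=22 S3=22 S4=-12 blocked=[4]
Op 8: conn=20 S1=24 S2=22 S3=22 S4=-12 blocked=[4]
Op 9: conn=2 S1=24 S2=22 S3=22 S4=-30 blocked=[4]

Answer: 2 24 22 22 -30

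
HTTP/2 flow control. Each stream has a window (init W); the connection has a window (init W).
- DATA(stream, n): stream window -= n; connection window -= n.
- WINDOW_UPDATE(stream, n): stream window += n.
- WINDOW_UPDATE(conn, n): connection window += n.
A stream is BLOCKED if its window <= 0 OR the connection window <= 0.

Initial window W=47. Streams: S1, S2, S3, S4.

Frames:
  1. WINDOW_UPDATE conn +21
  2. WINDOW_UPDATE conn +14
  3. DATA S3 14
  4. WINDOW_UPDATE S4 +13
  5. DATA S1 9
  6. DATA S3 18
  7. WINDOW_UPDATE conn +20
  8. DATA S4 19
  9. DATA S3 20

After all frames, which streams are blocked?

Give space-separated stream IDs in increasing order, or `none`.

Answer: S3

Derivation:
Op 1: conn=68 S1=47 S2=47 S3=47 S4=47 blocked=[]
Op 2: conn=82 S1=47 S2=47 S3=47 S4=47 blocked=[]
Op 3: conn=68 S1=47 S2=47 S3=33 S4=47 blocked=[]
Op 4: conn=68 S1=47 S2=47 S3=33 S4=60 blocked=[]
Op 5: conn=59 S1=38 S2=47 S3=33 S4=60 blocked=[]
Op 6: conn=41 S1=38 S2=47 S3=15 S4=60 blocked=[]
Op 7: conn=61 S1=38 S2=47 S3=15 S4=60 blocked=[]
Op 8: conn=42 S1=38 S2=47 S3=15 S4=41 blocked=[]
Op 9: conn=22 S1=38 S2=47 S3=-5 S4=41 blocked=[3]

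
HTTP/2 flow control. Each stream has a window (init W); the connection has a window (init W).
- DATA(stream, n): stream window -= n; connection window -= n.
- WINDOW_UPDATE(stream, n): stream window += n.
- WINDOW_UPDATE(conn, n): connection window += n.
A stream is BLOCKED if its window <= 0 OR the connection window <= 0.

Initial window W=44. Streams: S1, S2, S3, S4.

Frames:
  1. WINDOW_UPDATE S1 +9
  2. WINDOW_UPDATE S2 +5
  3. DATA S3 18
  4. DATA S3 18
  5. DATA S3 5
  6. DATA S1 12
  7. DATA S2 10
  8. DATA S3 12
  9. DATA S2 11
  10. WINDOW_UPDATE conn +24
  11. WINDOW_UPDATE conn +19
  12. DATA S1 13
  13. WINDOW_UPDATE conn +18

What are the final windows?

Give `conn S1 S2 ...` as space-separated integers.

Op 1: conn=44 S1=53 S2=44 S3=44 S4=44 blocked=[]
Op 2: conn=44 S1=53 S2=49 S3=44 S4=44 blocked=[]
Op 3: conn=26 S1=53 S2=49 S3=26 S4=44 blocked=[]
Op 4: conn=8 S1=53 S2=49 S3=8 S4=44 blocked=[]
Op 5: conn=3 S1=53 S2=49 S3=3 S4=44 blocked=[]
Op 6: conn=-9 S1=41 S2=49 S3=3 S4=44 blocked=[1, 2, 3, 4]
Op 7: conn=-19 S1=41 S2=39 S3=3 S4=44 blocked=[1, 2, 3, 4]
Op 8: conn=-31 S1=41 S2=39 S3=-9 S4=44 blocked=[1, 2, 3, 4]
Op 9: conn=-42 S1=41 S2=28 S3=-9 S4=44 blocked=[1, 2, 3, 4]
Op 10: conn=-18 S1=41 S2=28 S3=-9 S4=44 blocked=[1, 2, 3, 4]
Op 11: conn=1 S1=41 S2=28 S3=-9 S4=44 blocked=[3]
Op 12: conn=-12 S1=28 S2=28 S3=-9 S4=44 blocked=[1, 2, 3, 4]
Op 13: conn=6 S1=28 S2=28 S3=-9 S4=44 blocked=[3]

Answer: 6 28 28 -9 44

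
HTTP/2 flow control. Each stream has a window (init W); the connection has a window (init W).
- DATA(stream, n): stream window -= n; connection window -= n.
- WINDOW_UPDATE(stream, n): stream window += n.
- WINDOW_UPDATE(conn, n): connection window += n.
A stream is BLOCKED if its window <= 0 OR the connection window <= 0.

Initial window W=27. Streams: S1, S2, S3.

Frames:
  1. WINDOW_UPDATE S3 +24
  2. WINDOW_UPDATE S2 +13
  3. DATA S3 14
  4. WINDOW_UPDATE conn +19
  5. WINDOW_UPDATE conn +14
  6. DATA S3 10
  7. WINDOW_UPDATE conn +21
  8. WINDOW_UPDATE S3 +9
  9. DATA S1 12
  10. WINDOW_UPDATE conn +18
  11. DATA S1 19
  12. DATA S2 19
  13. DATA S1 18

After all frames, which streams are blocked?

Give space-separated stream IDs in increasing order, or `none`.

Op 1: conn=27 S1=27 S2=27 S3=51 blocked=[]
Op 2: conn=27 S1=27 S2=40 S3=51 blocked=[]
Op 3: conn=13 S1=27 S2=40 S3=37 blocked=[]
Op 4: conn=32 S1=27 S2=40 S3=37 blocked=[]
Op 5: conn=46 S1=27 S2=40 S3=37 blocked=[]
Op 6: conn=36 S1=27 S2=40 S3=27 blocked=[]
Op 7: conn=57 S1=27 S2=40 S3=27 blocked=[]
Op 8: conn=57 S1=27 S2=40 S3=36 blocked=[]
Op 9: conn=45 S1=15 S2=40 S3=36 blocked=[]
Op 10: conn=63 S1=15 S2=40 S3=36 blocked=[]
Op 11: conn=44 S1=-4 S2=40 S3=36 blocked=[1]
Op 12: conn=25 S1=-4 S2=21 S3=36 blocked=[1]
Op 13: conn=7 S1=-22 S2=21 S3=36 blocked=[1]

Answer: S1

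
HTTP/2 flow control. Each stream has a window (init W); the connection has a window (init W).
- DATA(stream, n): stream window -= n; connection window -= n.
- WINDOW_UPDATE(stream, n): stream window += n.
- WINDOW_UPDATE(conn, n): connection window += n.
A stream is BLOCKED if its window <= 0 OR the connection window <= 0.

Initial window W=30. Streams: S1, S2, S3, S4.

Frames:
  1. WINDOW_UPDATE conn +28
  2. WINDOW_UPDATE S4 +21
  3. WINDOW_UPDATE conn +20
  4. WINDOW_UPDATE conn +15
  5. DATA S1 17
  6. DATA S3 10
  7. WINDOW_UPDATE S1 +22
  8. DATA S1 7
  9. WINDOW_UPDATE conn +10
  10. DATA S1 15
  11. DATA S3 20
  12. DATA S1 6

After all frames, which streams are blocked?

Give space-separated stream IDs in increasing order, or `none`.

Op 1: conn=58 S1=30 S2=30 S3=30 S4=30 blocked=[]
Op 2: conn=58 S1=30 S2=30 S3=30 S4=51 blocked=[]
Op 3: conn=78 S1=30 S2=30 S3=30 S4=51 blocked=[]
Op 4: conn=93 S1=30 S2=30 S3=30 S4=51 blocked=[]
Op 5: conn=76 S1=13 S2=30 S3=30 S4=51 blocked=[]
Op 6: conn=66 S1=13 S2=30 S3=20 S4=51 blocked=[]
Op 7: conn=66 S1=35 S2=30 S3=20 S4=51 blocked=[]
Op 8: conn=59 S1=28 S2=30 S3=20 S4=51 blocked=[]
Op 9: conn=69 S1=28 S2=30 S3=20 S4=51 blocked=[]
Op 10: conn=54 S1=13 S2=30 S3=20 S4=51 blocked=[]
Op 11: conn=34 S1=13 S2=30 S3=0 S4=51 blocked=[3]
Op 12: conn=28 S1=7 S2=30 S3=0 S4=51 blocked=[3]

Answer: S3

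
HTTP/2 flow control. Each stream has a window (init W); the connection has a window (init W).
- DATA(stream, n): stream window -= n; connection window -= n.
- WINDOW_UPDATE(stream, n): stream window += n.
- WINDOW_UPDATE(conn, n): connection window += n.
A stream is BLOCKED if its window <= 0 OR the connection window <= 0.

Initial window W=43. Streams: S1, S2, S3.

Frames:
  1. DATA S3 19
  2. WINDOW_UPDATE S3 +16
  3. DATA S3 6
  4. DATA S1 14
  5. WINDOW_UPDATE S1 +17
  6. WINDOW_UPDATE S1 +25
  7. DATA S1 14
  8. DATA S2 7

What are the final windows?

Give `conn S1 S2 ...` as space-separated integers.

Op 1: conn=24 S1=43 S2=43 S3=24 blocked=[]
Op 2: conn=24 S1=43 S2=43 S3=40 blocked=[]
Op 3: conn=18 S1=43 S2=43 S3=34 blocked=[]
Op 4: conn=4 S1=29 S2=43 S3=34 blocked=[]
Op 5: conn=4 S1=46 S2=43 S3=34 blocked=[]
Op 6: conn=4 S1=71 S2=43 S3=34 blocked=[]
Op 7: conn=-10 S1=57 S2=43 S3=34 blocked=[1, 2, 3]
Op 8: conn=-17 S1=57 S2=36 S3=34 blocked=[1, 2, 3]

Answer: -17 57 36 34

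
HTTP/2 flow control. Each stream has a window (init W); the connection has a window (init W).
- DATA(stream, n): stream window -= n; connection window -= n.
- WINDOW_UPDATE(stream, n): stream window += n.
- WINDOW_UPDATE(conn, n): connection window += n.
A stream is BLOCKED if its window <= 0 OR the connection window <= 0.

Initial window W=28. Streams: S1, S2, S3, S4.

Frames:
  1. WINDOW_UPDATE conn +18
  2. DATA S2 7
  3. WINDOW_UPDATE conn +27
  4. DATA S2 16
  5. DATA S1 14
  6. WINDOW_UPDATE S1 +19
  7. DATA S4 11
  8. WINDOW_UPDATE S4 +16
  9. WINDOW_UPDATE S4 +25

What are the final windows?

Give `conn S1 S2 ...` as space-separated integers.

Op 1: conn=46 S1=28 S2=28 S3=28 S4=28 blocked=[]
Op 2: conn=39 S1=28 S2=21 S3=28 S4=28 blocked=[]
Op 3: conn=66 S1=28 S2=21 S3=28 S4=28 blocked=[]
Op 4: conn=50 S1=28 S2=5 S3=28 S4=28 blocked=[]
Op 5: conn=36 S1=14 S2=5 S3=28 S4=28 blocked=[]
Op 6: conn=36 S1=33 S2=5 S3=28 S4=28 blocked=[]
Op 7: conn=25 S1=33 S2=5 S3=28 S4=17 blocked=[]
Op 8: conn=25 S1=33 S2=5 S3=28 S4=33 blocked=[]
Op 9: conn=25 S1=33 S2=5 S3=28 S4=58 blocked=[]

Answer: 25 33 5 28 58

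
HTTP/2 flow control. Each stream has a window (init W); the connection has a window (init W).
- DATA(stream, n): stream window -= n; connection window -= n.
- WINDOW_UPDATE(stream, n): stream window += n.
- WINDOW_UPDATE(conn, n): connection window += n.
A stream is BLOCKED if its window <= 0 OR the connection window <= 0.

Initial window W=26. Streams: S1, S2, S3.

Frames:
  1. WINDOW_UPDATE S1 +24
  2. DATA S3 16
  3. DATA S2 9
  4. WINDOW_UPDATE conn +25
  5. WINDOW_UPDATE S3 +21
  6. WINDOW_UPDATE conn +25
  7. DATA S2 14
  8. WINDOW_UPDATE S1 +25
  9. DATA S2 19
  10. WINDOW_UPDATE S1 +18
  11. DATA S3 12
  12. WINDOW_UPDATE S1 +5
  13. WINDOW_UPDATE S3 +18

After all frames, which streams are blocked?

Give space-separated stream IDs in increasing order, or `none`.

Op 1: conn=26 S1=50 S2=26 S3=26 blocked=[]
Op 2: conn=10 S1=50 S2=26 S3=10 blocked=[]
Op 3: conn=1 S1=50 S2=17 S3=10 blocked=[]
Op 4: conn=26 S1=50 S2=17 S3=10 blocked=[]
Op 5: conn=26 S1=50 S2=17 S3=31 blocked=[]
Op 6: conn=51 S1=50 S2=17 S3=31 blocked=[]
Op 7: conn=37 S1=50 S2=3 S3=31 blocked=[]
Op 8: conn=37 S1=75 S2=3 S3=31 blocked=[]
Op 9: conn=18 S1=75 S2=-16 S3=31 blocked=[2]
Op 10: conn=18 S1=93 S2=-16 S3=31 blocked=[2]
Op 11: conn=6 S1=93 S2=-16 S3=19 blocked=[2]
Op 12: conn=6 S1=98 S2=-16 S3=19 blocked=[2]
Op 13: conn=6 S1=98 S2=-16 S3=37 blocked=[2]

Answer: S2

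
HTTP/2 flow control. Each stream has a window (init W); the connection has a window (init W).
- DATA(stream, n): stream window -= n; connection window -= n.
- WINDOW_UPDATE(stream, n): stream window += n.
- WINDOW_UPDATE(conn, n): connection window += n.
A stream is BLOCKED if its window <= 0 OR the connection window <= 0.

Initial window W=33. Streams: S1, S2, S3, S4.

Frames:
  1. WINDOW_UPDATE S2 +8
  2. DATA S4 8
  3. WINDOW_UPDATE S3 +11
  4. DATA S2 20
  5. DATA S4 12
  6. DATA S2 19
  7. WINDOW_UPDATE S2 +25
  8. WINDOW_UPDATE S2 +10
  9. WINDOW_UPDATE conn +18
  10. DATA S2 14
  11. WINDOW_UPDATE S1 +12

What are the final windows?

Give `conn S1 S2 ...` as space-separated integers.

Answer: -22 45 23 44 13

Derivation:
Op 1: conn=33 S1=33 S2=41 S3=33 S4=33 blocked=[]
Op 2: conn=25 S1=33 S2=41 S3=33 S4=25 blocked=[]
Op 3: conn=25 S1=33 S2=41 S3=44 S4=25 blocked=[]
Op 4: conn=5 S1=33 S2=21 S3=44 S4=25 blocked=[]
Op 5: conn=-7 S1=33 S2=21 S3=44 S4=13 blocked=[1, 2, 3, 4]
Op 6: conn=-26 S1=33 S2=2 S3=44 S4=13 blocked=[1, 2, 3, 4]
Op 7: conn=-26 S1=33 S2=27 S3=44 S4=13 blocked=[1, 2, 3, 4]
Op 8: conn=-26 S1=33 S2=37 S3=44 S4=13 blocked=[1, 2, 3, 4]
Op 9: conn=-8 S1=33 S2=37 S3=44 S4=13 blocked=[1, 2, 3, 4]
Op 10: conn=-22 S1=33 S2=23 S3=44 S4=13 blocked=[1, 2, 3, 4]
Op 11: conn=-22 S1=45 S2=23 S3=44 S4=13 blocked=[1, 2, 3, 4]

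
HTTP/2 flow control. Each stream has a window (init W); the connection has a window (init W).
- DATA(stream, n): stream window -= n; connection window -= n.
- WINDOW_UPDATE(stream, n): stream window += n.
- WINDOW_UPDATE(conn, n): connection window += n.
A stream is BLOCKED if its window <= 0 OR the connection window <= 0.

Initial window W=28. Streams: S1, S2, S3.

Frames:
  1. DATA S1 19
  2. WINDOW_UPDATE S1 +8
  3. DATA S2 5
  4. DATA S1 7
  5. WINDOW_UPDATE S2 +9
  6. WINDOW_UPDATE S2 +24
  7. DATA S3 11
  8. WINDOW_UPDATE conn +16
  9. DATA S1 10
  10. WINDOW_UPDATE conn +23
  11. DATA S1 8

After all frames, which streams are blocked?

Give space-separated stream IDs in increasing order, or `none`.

Answer: S1

Derivation:
Op 1: conn=9 S1=9 S2=28 S3=28 blocked=[]
Op 2: conn=9 S1=17 S2=28 S3=28 blocked=[]
Op 3: conn=4 S1=17 S2=23 S3=28 blocked=[]
Op 4: conn=-3 S1=10 S2=23 S3=28 blocked=[1, 2, 3]
Op 5: conn=-3 S1=10 S2=32 S3=28 blocked=[1, 2, 3]
Op 6: conn=-3 S1=10 S2=56 S3=28 blocked=[1, 2, 3]
Op 7: conn=-14 S1=10 S2=56 S3=17 blocked=[1, 2, 3]
Op 8: conn=2 S1=10 S2=56 S3=17 blocked=[]
Op 9: conn=-8 S1=0 S2=56 S3=17 blocked=[1, 2, 3]
Op 10: conn=15 S1=0 S2=56 S3=17 blocked=[1]
Op 11: conn=7 S1=-8 S2=56 S3=17 blocked=[1]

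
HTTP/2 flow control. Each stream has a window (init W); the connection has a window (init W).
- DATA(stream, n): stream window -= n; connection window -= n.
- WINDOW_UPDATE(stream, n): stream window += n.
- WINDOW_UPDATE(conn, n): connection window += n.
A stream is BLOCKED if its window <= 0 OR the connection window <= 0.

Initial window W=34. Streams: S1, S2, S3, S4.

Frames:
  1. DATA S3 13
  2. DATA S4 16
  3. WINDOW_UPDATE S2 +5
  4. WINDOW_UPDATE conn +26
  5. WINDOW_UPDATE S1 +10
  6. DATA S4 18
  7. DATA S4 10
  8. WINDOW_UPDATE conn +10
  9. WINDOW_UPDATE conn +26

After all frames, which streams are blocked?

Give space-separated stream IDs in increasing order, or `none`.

Op 1: conn=21 S1=34 S2=34 S3=21 S4=34 blocked=[]
Op 2: conn=5 S1=34 S2=34 S3=21 S4=18 blocked=[]
Op 3: conn=5 S1=34 S2=39 S3=21 S4=18 blocked=[]
Op 4: conn=31 S1=34 S2=39 S3=21 S4=18 blocked=[]
Op 5: conn=31 S1=44 S2=39 S3=21 S4=18 blocked=[]
Op 6: conn=13 S1=44 S2=39 S3=21 S4=0 blocked=[4]
Op 7: conn=3 S1=44 S2=39 S3=21 S4=-10 blocked=[4]
Op 8: conn=13 S1=44 S2=39 S3=21 S4=-10 blocked=[4]
Op 9: conn=39 S1=44 S2=39 S3=21 S4=-10 blocked=[4]

Answer: S4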